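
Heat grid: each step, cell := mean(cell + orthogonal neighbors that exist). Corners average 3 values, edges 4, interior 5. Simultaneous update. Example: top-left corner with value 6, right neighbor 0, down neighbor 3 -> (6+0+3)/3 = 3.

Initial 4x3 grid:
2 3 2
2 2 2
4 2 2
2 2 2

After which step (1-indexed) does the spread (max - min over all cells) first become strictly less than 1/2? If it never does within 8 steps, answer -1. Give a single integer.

Step 1: max=8/3, min=2, spread=2/3
Step 2: max=151/60, min=2, spread=31/60
Step 3: max=1291/540, min=317/150, spread=749/2700
  -> spread < 1/2 first at step 3
Step 4: max=127243/54000, min=5809/2700, spread=11063/54000
Step 5: max=7534927/3240000, min=295573/135000, spread=17647/129600
Step 6: max=448156793/194400000, min=21468029/9720000, spread=18796213/194400000
Step 7: max=26770760887/11664000000, min=648727393/291600000, spread=273888389/3888000000
Step 8: max=3839144556127/1679616000000, min=8685289511/3888000000, spread=696795899/13436928000

Answer: 3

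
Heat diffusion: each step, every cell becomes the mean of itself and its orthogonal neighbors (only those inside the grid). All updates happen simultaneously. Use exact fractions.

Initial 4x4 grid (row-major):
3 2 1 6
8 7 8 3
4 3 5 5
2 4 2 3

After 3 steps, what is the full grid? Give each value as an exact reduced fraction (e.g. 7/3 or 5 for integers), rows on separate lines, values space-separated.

After step 1:
  13/3 13/4 17/4 10/3
  11/2 28/5 24/5 11/2
  17/4 23/5 23/5 4
  10/3 11/4 7/2 10/3
After step 2:
  157/36 523/120 469/120 157/36
  1181/240 19/4 99/20 529/120
  1061/240 109/25 43/10 523/120
  31/9 851/240 851/240 65/18
After step 3:
  9821/2160 391/90 791/180 1141/270
  6643/1440 28007/6000 1339/300 1627/360
  30863/7200 6413/1500 25817/6000 1501/360
  1027/270 26813/7200 5401/1440 8291/2160

Answer: 9821/2160 391/90 791/180 1141/270
6643/1440 28007/6000 1339/300 1627/360
30863/7200 6413/1500 25817/6000 1501/360
1027/270 26813/7200 5401/1440 8291/2160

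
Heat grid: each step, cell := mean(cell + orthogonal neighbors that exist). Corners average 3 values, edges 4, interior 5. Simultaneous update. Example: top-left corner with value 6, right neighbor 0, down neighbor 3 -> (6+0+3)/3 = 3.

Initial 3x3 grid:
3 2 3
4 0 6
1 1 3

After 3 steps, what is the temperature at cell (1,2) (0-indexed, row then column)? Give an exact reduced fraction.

Answer: 3221/1200

Derivation:
Step 1: cell (1,2) = 3
Step 2: cell (1,2) = 63/20
Step 3: cell (1,2) = 3221/1200
Full grid after step 3:
  151/60 2297/900 797/270
  649/300 5133/2000 3221/1200
  1547/720 31477/14400 5741/2160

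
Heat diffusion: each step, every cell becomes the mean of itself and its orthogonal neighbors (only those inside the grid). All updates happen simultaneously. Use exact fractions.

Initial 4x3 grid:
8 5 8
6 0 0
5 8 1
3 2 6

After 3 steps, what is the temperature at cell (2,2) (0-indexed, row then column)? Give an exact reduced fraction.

Step 1: cell (2,2) = 15/4
Step 2: cell (2,2) = 61/20
Step 3: cell (2,2) = 877/240
Full grid after step 3:
  5569/1080 13081/2880 8933/2160
  6691/1440 2593/600 647/180
  6487/1440 283/75 877/240
  2213/540 2323/576 2509/720

Answer: 877/240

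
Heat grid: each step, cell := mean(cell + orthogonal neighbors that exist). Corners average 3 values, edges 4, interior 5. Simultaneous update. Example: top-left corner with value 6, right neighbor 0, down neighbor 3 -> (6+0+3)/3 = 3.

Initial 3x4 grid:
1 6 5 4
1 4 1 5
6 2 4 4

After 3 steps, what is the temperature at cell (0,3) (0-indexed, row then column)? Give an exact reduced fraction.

Answer: 4409/1080

Derivation:
Step 1: cell (0,3) = 14/3
Step 2: cell (0,3) = 73/18
Step 3: cell (0,3) = 4409/1080
Full grid after step 3:
  851/270 12803/3600 6709/1800 4409/1080
  728/225 19513/6000 7521/2000 9017/2400
  249/80 8227/2400 24761/7200 8153/2160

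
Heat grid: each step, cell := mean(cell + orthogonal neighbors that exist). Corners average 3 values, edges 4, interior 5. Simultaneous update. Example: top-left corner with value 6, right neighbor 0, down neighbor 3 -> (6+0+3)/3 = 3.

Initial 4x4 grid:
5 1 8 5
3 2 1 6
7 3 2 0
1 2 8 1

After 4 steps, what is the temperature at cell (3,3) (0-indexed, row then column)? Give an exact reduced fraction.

Step 1: cell (3,3) = 3
Step 2: cell (3,3) = 17/6
Step 3: cell (3,3) = 131/45
Step 4: cell (3,3) = 2053/675
Full grid after step 4:
  2539/720 252737/72000 825779/216000 7768/2025
  240197/72000 103457/30000 153419/45000 779789/216000
  729863/216000 287851/90000 16079/5000 225943/72000
  21539/6480 704123/216000 220153/72000 2053/675

Answer: 2053/675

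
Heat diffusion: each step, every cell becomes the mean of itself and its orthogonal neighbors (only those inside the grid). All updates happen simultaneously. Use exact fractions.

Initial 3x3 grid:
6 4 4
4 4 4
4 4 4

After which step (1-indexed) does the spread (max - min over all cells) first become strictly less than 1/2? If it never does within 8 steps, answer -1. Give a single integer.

Answer: 3

Derivation:
Step 1: max=14/3, min=4, spread=2/3
Step 2: max=41/9, min=4, spread=5/9
Step 3: max=473/108, min=4, spread=41/108
  -> spread < 1/2 first at step 3
Step 4: max=28051/6480, min=731/180, spread=347/1296
Step 5: max=1662137/388800, min=7357/1800, spread=2921/15552
Step 6: max=99140539/23328000, min=889483/216000, spread=24611/186624
Step 7: max=5917442033/1399680000, min=20096741/4860000, spread=207329/2239488
Step 8: max=353953152451/83980800000, min=1075601599/259200000, spread=1746635/26873856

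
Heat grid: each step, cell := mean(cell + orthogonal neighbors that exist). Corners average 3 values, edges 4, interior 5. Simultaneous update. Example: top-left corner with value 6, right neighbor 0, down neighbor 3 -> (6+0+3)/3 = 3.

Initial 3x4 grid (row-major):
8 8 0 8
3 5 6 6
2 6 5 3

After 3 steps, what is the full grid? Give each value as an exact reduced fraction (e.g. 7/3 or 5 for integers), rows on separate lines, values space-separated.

After step 1:
  19/3 21/4 11/2 14/3
  9/2 28/5 22/5 23/4
  11/3 9/2 5 14/3
After step 2:
  193/36 1361/240 1189/240 191/36
  201/40 97/20 21/4 1169/240
  38/9 563/120 557/120 185/36
After step 3:
  11561/2160 7501/1440 1525/288 5447/1080
  467/96 2039/400 737/150 14807/2880
  2509/540 3313/720 355/72 10549/2160

Answer: 11561/2160 7501/1440 1525/288 5447/1080
467/96 2039/400 737/150 14807/2880
2509/540 3313/720 355/72 10549/2160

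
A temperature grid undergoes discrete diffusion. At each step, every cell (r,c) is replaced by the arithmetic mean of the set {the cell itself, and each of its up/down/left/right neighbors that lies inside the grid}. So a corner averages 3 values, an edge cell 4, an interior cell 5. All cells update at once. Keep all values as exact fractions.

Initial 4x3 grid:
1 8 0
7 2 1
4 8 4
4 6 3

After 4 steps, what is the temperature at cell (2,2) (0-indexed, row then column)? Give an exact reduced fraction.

Step 1: cell (2,2) = 4
Step 2: cell (2,2) = 893/240
Step 3: cell (2,2) = 1205/288
Step 4: cell (2,2) = 174967/43200
Full grid after step 4:
  104303/25920 132833/34560 29341/8640
  38333/8640 283391/72000 10861/2880
  199517/43200 108467/24000 174967/43200
  127249/25920 29529/6400 115769/25920

Answer: 174967/43200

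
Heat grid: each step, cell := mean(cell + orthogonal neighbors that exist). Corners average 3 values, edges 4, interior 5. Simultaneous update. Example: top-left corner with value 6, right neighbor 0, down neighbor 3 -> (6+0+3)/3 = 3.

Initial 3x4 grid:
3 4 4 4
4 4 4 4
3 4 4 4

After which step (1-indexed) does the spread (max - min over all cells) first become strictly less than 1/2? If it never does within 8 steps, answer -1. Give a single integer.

Step 1: max=4, min=7/2, spread=1/2
Step 2: max=4, min=131/36, spread=13/36
  -> spread < 1/2 first at step 2
Step 3: max=4, min=5323/1440, spread=437/1440
Step 4: max=1145/288, min=12137/3240, spread=2977/12960
Step 5: max=8921/2250, min=19520179/5184000, spread=206761/1036800
Step 6: max=2841853/720000, min=1178351321/311040000, spread=1973167/12441600
Step 7: max=127541239/32400000, min=70931191339/18662400000, spread=101302493/746496000
Step 8: max=30518658829/7776000000, min=4270178404001/1119744000000, spread=996067739/8957952000

Answer: 2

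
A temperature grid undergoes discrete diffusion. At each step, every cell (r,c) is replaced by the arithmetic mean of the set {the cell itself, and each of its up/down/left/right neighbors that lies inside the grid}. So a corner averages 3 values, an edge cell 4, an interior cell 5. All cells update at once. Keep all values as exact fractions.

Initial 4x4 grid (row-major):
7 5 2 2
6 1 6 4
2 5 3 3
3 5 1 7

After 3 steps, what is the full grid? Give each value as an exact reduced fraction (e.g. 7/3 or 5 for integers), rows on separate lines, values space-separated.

After step 1:
  6 15/4 15/4 8/3
  4 23/5 16/5 15/4
  4 16/5 18/5 17/4
  10/3 7/2 4 11/3
After step 2:
  55/12 181/40 401/120 61/18
  93/20 15/4 189/50 52/15
  109/30 189/50 73/20 229/60
  65/18 421/120 443/120 143/36
After step 3:
  1651/360 81/20 3383/900 3671/1080
  997/240 4097/1000 10793/3000 13007/3600
  14107/3600 10993/3000 11231/3000 2683/720
  3871/1080 3283/900 667/180 4133/1080

Answer: 1651/360 81/20 3383/900 3671/1080
997/240 4097/1000 10793/3000 13007/3600
14107/3600 10993/3000 11231/3000 2683/720
3871/1080 3283/900 667/180 4133/1080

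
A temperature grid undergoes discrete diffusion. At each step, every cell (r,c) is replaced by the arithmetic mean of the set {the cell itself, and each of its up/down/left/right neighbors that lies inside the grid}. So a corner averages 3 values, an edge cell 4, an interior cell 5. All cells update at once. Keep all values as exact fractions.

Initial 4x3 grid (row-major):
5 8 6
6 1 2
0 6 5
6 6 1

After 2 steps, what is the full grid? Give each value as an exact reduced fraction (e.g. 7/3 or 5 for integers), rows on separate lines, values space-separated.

Answer: 43/9 319/60 83/18
553/120 197/50 127/30
151/40 419/100 73/20
53/12 327/80 49/12

Derivation:
After step 1:
  19/3 5 16/3
  3 23/5 7/2
  9/2 18/5 7/2
  4 19/4 4
After step 2:
  43/9 319/60 83/18
  553/120 197/50 127/30
  151/40 419/100 73/20
  53/12 327/80 49/12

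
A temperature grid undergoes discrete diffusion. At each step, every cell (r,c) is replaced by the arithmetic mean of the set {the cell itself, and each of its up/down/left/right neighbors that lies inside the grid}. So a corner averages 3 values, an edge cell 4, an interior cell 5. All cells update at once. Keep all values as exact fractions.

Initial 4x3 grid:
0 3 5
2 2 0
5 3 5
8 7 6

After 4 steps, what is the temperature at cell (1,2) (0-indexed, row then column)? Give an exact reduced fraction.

Step 1: cell (1,2) = 3
Step 2: cell (1,2) = 67/24
Step 3: cell (1,2) = 707/225
Step 4: cell (1,2) = 171247/54000
Full grid after step 4:
  84227/32400 1109041/432000 176929/64800
  671863/216000 142181/45000 171247/54000
  907603/216000 742999/180000 4133/1000
  317809/64800 535199/108000 1907/400

Answer: 171247/54000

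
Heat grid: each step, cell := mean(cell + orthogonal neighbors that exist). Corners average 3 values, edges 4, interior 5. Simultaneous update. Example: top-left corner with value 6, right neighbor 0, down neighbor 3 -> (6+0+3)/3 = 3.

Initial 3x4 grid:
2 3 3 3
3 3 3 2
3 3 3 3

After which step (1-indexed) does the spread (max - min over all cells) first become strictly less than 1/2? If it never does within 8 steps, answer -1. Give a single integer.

Answer: 1

Derivation:
Step 1: max=3, min=8/3, spread=1/3
  -> spread < 1/2 first at step 1
Step 2: max=3, min=653/240, spread=67/240
Step 3: max=421/144, min=2999/1080, spread=317/2160
Step 4: max=34877/12000, min=2422949/864000, spread=17639/172800
Step 5: max=7485913/2592000, min=21851359/7776000, spread=30319/388800
Step 6: max=447133147/155520000, min=1316727041/466560000, spread=61681/1166400
Step 7: max=330721433/115200000, min=79100973019/27993600000, spread=1580419/34992000
Step 8: max=1603967985707/559872000000, min=4755441805121/1679616000000, spread=7057769/209952000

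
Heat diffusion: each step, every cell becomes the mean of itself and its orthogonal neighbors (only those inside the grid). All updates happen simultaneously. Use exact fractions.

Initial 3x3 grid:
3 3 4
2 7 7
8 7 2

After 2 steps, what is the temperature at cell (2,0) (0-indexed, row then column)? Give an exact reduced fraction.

Step 1: cell (2,0) = 17/3
Step 2: cell (2,0) = 50/9
Full grid after step 2:
  143/36 1007/240 167/36
  139/30 509/100 101/20
  50/9 111/20 49/9

Answer: 50/9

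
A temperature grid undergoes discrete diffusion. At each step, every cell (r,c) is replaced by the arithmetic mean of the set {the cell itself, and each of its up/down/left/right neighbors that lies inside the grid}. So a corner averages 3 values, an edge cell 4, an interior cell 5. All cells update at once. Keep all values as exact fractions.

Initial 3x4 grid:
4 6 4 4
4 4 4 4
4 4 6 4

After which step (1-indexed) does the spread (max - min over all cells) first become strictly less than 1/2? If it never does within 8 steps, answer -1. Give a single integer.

Step 1: max=14/3, min=4, spread=2/3
Step 2: max=271/60, min=25/6, spread=7/20
  -> spread < 1/2 first at step 2
Step 3: max=7927/1800, min=767/180, spread=257/1800
Step 4: max=118217/27000, min=2581/600, spread=259/3375
Step 5: max=3532739/810000, min=43798/10125, spread=3211/90000
Step 6: max=26454197/6075000, min=21075881/4860000, spread=437383/24300000
Step 7: max=6343839067/1458000000, min=422077043/97200000, spread=6341711/729000000
Step 8: max=190243425439/43740000000, min=76021905211/17496000000, spread=125774941/29160000000

Answer: 2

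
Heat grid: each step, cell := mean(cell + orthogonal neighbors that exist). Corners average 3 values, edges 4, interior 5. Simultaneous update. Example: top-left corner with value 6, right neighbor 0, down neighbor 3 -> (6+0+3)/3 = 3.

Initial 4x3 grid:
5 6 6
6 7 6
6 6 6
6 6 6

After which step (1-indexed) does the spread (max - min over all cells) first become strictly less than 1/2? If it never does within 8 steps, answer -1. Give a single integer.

Step 1: max=25/4, min=17/3, spread=7/12
Step 2: max=613/100, min=53/9, spread=217/900
  -> spread < 1/2 first at step 2
Step 3: max=14663/2400, min=802/135, spread=3647/21600
Step 4: max=48649/8000, min=97021/16200, spread=59729/648000
Step 5: max=13104997/2160000, min=5835569/972000, spread=1233593/19440000
Step 6: max=32738027/5400000, min=175497623/29160000, spread=3219307/72900000
Step 7: max=4710204817/777600000, min=21081348989/3499200000, spread=1833163/55987200
Step 8: max=282469070003/46656000000, min=1266060414451/209952000000, spread=80806409/3359232000

Answer: 2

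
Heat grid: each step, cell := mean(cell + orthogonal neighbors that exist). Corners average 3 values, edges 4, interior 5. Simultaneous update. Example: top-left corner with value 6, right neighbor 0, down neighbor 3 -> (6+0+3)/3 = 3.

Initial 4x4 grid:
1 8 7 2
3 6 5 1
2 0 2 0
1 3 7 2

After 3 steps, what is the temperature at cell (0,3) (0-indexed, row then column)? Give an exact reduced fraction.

Answer: 7877/2160

Derivation:
Step 1: cell (0,3) = 10/3
Step 2: cell (0,3) = 65/18
Step 3: cell (0,3) = 7877/2160
Full grid after step 3:
  1469/360 1759/400 15187/3600 7877/2160
  2041/600 3721/1000 21503/6000 22229/7200
  1559/600 5843/2000 2947/1000 6247/2400
  1697/720 6371/2400 6707/2400 943/360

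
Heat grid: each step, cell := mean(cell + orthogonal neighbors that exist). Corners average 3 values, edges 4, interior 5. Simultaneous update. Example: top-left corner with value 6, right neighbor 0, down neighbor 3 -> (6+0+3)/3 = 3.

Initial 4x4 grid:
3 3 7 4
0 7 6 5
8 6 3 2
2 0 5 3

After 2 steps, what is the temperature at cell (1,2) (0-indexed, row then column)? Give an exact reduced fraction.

Step 1: cell (1,2) = 28/5
Step 2: cell (1,2) = 473/100
Full grid after step 2:
  23/6 41/10 157/30 175/36
  149/40 243/50 473/100 553/120
  499/120 417/100 104/25 457/120
  127/36 53/15 103/30 28/9

Answer: 473/100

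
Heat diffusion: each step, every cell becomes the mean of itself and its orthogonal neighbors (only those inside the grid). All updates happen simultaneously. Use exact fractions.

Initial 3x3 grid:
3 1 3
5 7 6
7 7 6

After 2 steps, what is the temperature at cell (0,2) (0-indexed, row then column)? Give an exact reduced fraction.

Answer: 37/9

Derivation:
Step 1: cell (0,2) = 10/3
Step 2: cell (0,2) = 37/9
Full grid after step 2:
  4 451/120 37/9
  601/120 529/100 611/120
  223/36 1477/240 223/36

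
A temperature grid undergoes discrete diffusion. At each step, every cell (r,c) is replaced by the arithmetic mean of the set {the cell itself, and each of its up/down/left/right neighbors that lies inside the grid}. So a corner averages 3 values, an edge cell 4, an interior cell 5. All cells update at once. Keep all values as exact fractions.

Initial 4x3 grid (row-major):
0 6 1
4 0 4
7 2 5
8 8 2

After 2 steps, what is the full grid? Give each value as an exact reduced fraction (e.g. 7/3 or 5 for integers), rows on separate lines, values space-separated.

Answer: 47/18 239/80 95/36
109/30 73/25 757/240
301/60 211/50 303/80
215/36 331/60 53/12

Derivation:
After step 1:
  10/3 7/4 11/3
  11/4 16/5 5/2
  21/4 22/5 13/4
  23/3 5 5
After step 2:
  47/18 239/80 95/36
  109/30 73/25 757/240
  301/60 211/50 303/80
  215/36 331/60 53/12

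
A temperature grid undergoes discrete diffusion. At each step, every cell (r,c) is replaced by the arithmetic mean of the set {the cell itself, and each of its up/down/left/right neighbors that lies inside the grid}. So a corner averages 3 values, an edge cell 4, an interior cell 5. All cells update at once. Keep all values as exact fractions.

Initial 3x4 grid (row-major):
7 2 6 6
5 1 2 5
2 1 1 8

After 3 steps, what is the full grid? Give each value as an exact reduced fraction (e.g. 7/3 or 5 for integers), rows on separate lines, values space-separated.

After step 1:
  14/3 4 4 17/3
  15/4 11/5 3 21/4
  8/3 5/4 3 14/3
After step 2:
  149/36 223/60 25/6 179/36
  797/240 71/25 349/100 223/48
  23/9 547/240 143/48 155/36
After step 3:
  8047/2160 836/225 14711/3600 1985/432
  46279/14400 2347/750 10873/3000 62689/14400
  367/135 19177/7200 23497/7200 859/216

Answer: 8047/2160 836/225 14711/3600 1985/432
46279/14400 2347/750 10873/3000 62689/14400
367/135 19177/7200 23497/7200 859/216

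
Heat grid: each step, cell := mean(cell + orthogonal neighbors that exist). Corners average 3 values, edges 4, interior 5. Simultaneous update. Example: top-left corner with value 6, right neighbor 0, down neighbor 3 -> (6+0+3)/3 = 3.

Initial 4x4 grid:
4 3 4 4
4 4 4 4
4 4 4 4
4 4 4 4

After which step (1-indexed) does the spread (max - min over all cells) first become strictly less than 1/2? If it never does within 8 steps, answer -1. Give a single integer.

Answer: 1

Derivation:
Step 1: max=4, min=11/3, spread=1/3
  -> spread < 1/2 first at step 1
Step 2: max=4, min=449/120, spread=31/120
Step 3: max=4, min=4109/1080, spread=211/1080
Step 4: max=4, min=415157/108000, spread=16843/108000
Step 5: max=35921/9000, min=3749357/972000, spread=130111/972000
Step 6: max=2152841/540000, min=112997633/29160000, spread=3255781/29160000
Step 7: max=2148893/540000, min=3398846309/874800000, spread=82360351/874800000
Step 8: max=386293559/97200000, min=102224683109/26244000000, spread=2074577821/26244000000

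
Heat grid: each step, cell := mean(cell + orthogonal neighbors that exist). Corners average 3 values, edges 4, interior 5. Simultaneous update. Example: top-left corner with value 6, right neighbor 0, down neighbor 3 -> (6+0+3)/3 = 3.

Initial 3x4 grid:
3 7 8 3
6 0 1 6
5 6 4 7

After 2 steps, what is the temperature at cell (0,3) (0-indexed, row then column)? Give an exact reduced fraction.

Answer: 44/9

Derivation:
Step 1: cell (0,3) = 17/3
Step 2: cell (0,3) = 44/9
Full grid after step 2:
  40/9 223/48 1123/240 44/9
  37/8 391/100 213/50 1163/240
  155/36 215/48 1063/240 173/36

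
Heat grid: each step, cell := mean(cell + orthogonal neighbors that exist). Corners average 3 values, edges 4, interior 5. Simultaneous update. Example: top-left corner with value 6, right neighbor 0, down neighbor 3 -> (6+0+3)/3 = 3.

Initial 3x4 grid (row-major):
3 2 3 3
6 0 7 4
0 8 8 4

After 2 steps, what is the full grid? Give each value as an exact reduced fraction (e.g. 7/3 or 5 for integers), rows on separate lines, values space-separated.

After step 1:
  11/3 2 15/4 10/3
  9/4 23/5 22/5 9/2
  14/3 4 27/4 16/3
After step 2:
  95/36 841/240 809/240 139/36
  911/240 69/20 24/5 527/120
  131/36 1201/240 1229/240 199/36

Answer: 95/36 841/240 809/240 139/36
911/240 69/20 24/5 527/120
131/36 1201/240 1229/240 199/36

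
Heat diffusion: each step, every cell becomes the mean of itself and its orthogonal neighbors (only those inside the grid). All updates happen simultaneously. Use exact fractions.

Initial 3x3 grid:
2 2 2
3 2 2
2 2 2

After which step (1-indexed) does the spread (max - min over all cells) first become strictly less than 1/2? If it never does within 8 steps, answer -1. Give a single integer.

Answer: 1

Derivation:
Step 1: max=7/3, min=2, spread=1/3
  -> spread < 1/2 first at step 1
Step 2: max=547/240, min=2, spread=67/240
Step 3: max=4757/2160, min=407/200, spread=1807/10800
Step 4: max=1885963/864000, min=11161/5400, spread=33401/288000
Step 5: max=16781933/7776000, min=1123391/540000, spread=3025513/38880000
Step 6: max=6685726867/3110400000, min=60355949/28800000, spread=53531/995328
Step 7: max=399280925849/186624000000, min=16343116051/7776000000, spread=450953/11943936
Step 8: max=23903783560603/11197440000000, min=1967248610519/933120000000, spread=3799043/143327232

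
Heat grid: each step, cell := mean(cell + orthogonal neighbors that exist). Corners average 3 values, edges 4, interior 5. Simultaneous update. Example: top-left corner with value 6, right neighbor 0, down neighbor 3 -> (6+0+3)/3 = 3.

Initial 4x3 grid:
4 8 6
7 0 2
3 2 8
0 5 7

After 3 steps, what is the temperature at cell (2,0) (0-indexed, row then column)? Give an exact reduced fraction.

Answer: 6361/1800

Derivation:
Step 1: cell (2,0) = 3
Step 2: cell (2,0) = 383/120
Step 3: cell (2,0) = 6361/1800
Full grid after step 3:
  2507/540 32869/7200 10133/2160
  14407/3600 25477/6000 31889/7200
  6361/1800 23597/6000 32269/7200
  466/135 28559/7200 9961/2160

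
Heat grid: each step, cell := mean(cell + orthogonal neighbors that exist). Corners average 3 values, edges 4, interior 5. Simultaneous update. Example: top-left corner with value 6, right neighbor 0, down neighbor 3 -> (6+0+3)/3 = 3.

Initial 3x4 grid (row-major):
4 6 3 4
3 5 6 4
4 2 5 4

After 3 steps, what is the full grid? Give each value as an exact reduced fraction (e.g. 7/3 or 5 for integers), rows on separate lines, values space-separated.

Answer: 9149/2160 6283/1440 1273/288 9331/2160
182/45 2537/600 87/20 2093/480
307/80 647/160 1229/288 9311/2160

Derivation:
After step 1:
  13/3 9/2 19/4 11/3
  4 22/5 23/5 9/2
  3 4 17/4 13/3
After step 2:
  77/18 1079/240 1051/240 155/36
  59/15 43/10 9/2 171/40
  11/3 313/80 1031/240 157/36
After step 3:
  9149/2160 6283/1440 1273/288 9331/2160
  182/45 2537/600 87/20 2093/480
  307/80 647/160 1229/288 9311/2160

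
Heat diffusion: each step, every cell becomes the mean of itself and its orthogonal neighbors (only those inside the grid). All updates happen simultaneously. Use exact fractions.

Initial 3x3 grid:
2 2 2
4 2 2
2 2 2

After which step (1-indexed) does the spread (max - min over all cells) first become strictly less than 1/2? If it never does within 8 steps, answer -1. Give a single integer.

Step 1: max=8/3, min=2, spread=2/3
Step 2: max=307/120, min=2, spread=67/120
Step 3: max=2597/1080, min=207/100, spread=1807/5400
  -> spread < 1/2 first at step 3
Step 4: max=1021963/432000, min=5761/2700, spread=33401/144000
Step 5: max=9005933/3888000, min=583391/270000, spread=3025513/19440000
Step 6: max=3575326867/1555200000, min=31555949/14400000, spread=53531/497664
Step 7: max=212656925849/93312000000, min=8567116051/3888000000, spread=450953/5971968
Step 8: max=12706343560603/5598720000000, min=1034128610519/466560000000, spread=3799043/71663616

Answer: 3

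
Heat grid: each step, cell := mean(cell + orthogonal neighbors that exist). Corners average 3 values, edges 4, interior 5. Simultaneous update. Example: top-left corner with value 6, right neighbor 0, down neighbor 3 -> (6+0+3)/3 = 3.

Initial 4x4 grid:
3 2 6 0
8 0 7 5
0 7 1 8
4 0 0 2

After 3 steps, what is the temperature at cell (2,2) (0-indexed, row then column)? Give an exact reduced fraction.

Step 1: cell (2,2) = 23/5
Step 2: cell (2,2) = 59/20
Step 3: cell (2,2) = 10879/3000
Full grid after step 3:
  1021/270 3109/900 896/225 4229/1080
  5933/1800 5789/1500 10853/3000 15191/3600
  1207/360 2101/750 10879/3000 2519/720
  1289/540 25/9 91/36 3523/1080

Answer: 10879/3000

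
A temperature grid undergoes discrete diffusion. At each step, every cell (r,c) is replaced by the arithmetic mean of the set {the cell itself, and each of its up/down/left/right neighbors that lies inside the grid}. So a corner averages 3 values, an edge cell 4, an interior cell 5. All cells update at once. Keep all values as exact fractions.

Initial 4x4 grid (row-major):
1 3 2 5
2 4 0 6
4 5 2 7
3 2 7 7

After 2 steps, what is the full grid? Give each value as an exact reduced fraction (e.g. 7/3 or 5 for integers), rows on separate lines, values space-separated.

Answer: 29/12 49/20 91/30 34/9
221/80 57/20 84/25 257/60
253/80 363/100 102/25 53/10
43/12 303/80 399/80 17/3

Derivation:
After step 1:
  2 5/2 5/2 13/3
  11/4 14/5 14/5 9/2
  7/2 17/5 21/5 11/2
  3 17/4 9/2 7
After step 2:
  29/12 49/20 91/30 34/9
  221/80 57/20 84/25 257/60
  253/80 363/100 102/25 53/10
  43/12 303/80 399/80 17/3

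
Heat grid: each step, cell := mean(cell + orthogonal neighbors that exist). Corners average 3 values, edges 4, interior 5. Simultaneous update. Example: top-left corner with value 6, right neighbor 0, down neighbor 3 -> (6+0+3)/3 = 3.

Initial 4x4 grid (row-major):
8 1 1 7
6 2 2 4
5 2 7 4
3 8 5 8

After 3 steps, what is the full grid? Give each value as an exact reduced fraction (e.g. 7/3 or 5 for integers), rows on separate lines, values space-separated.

Answer: 359/90 8857/2400 8161/2400 2689/720
3449/800 933/250 7847/2000 4873/1200
31769/7200 5509/1200 13499/3000 731/144
10703/2160 8681/1800 1961/360 1177/216

Derivation:
After step 1:
  5 3 11/4 4
  21/4 13/5 16/5 17/4
  4 24/5 4 23/4
  16/3 9/2 7 17/3
After step 2:
  53/12 267/80 259/80 11/3
  337/80 377/100 84/25 43/10
  1163/240 199/50 99/20 59/12
  83/18 649/120 127/24 221/36
After step 3:
  359/90 8857/2400 8161/2400 2689/720
  3449/800 933/250 7847/2000 4873/1200
  31769/7200 5509/1200 13499/3000 731/144
  10703/2160 8681/1800 1961/360 1177/216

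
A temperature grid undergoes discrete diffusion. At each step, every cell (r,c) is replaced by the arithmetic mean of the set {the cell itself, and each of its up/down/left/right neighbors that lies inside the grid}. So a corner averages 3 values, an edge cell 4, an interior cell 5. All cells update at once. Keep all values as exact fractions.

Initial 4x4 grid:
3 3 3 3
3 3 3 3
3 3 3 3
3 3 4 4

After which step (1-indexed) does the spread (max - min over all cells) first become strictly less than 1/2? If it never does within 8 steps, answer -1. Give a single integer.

Answer: 2

Derivation:
Step 1: max=11/3, min=3, spread=2/3
Step 2: max=125/36, min=3, spread=17/36
  -> spread < 1/2 first at step 2
Step 3: max=457/135, min=3, spread=52/135
Step 4: max=6716/2025, min=3, spread=641/2025
Step 5: max=397801/121500, min=27079/9000, spread=64469/243000
Step 6: max=47239831/14580000, min=1629529/540000, spread=810637/3645000
Step 7: max=1406481073/437400000, min=3270953/1080000, spread=20436277/109350000
Step 8: max=41935353403/13122000000, min=295368241/97200000, spread=515160217/3280500000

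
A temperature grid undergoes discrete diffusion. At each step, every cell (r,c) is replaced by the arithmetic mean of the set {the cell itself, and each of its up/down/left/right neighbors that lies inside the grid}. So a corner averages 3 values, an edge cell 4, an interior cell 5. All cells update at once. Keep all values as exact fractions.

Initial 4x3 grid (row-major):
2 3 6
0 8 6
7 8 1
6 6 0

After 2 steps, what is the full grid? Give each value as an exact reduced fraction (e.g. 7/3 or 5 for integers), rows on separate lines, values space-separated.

After step 1:
  5/3 19/4 5
  17/4 5 21/4
  21/4 6 15/4
  19/3 5 7/3
After step 2:
  32/9 197/48 5
  97/24 101/20 19/4
  131/24 5 13/3
  199/36 59/12 133/36

Answer: 32/9 197/48 5
97/24 101/20 19/4
131/24 5 13/3
199/36 59/12 133/36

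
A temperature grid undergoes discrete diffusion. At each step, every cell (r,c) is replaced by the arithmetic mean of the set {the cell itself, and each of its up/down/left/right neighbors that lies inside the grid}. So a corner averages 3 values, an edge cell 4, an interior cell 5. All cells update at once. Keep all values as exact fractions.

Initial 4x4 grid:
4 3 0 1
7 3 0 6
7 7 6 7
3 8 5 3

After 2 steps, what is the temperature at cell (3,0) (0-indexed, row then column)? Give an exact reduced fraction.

Answer: 71/12

Derivation:
Step 1: cell (3,0) = 6
Step 2: cell (3,0) = 71/12
Full grid after step 2:
  149/36 73/24 53/24 41/18
  239/48 419/100 33/10 43/12
  469/80 539/100 126/25 19/4
  71/12 469/80 85/16 16/3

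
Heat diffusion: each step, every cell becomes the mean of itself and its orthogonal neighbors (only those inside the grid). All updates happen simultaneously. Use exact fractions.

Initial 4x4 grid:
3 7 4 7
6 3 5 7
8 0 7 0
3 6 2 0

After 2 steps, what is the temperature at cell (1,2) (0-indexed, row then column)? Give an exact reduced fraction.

Answer: 227/50

Derivation:
Step 1: cell (1,2) = 26/5
Step 2: cell (1,2) = 227/50
Full grid after step 2:
  175/36 293/60 53/10 11/2
  1127/240 469/100 227/50 389/80
  1183/240 94/25 401/100 703/240
  38/9 509/120 299/120 95/36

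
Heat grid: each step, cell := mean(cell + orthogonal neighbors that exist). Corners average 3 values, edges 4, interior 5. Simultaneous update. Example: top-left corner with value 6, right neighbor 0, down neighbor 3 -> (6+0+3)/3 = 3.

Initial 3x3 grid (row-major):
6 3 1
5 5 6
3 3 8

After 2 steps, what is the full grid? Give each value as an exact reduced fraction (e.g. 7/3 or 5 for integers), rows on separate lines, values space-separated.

After step 1:
  14/3 15/4 10/3
  19/4 22/5 5
  11/3 19/4 17/3
After step 2:
  79/18 323/80 145/36
  1049/240 453/100 23/5
  79/18 1109/240 185/36

Answer: 79/18 323/80 145/36
1049/240 453/100 23/5
79/18 1109/240 185/36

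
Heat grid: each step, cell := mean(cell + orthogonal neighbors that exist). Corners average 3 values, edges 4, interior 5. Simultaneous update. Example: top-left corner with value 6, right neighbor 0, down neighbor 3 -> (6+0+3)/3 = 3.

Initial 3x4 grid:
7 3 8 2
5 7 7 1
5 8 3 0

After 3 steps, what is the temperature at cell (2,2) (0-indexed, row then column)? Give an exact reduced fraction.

Step 1: cell (2,2) = 9/2
Step 2: cell (2,2) = 1007/240
Step 3: cell (2,2) = 30917/7200
Full grid after step 3:
  91/16 13309/2400 34117/7200 8587/2160
  6977/1200 5471/1000 572/125 2863/800
  827/144 4303/800 30917/7200 7307/2160

Answer: 30917/7200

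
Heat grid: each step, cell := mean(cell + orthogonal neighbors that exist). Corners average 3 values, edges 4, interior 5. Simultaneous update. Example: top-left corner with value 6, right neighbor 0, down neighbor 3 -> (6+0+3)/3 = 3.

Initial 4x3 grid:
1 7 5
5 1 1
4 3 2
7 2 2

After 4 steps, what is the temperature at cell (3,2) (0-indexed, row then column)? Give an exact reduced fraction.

Answer: 30713/10800

Derivation:
Step 1: cell (3,2) = 2
Step 2: cell (3,2) = 5/2
Step 3: cell (3,2) = 1853/720
Step 4: cell (3,2) = 30713/10800
Full grid after step 4:
  228773/64800 1503587/432000 104449/32400
  384133/108000 288299/90000 665891/216000
  370033/108000 71881/22500 199897/72000
  227603/64800 1337887/432000 30713/10800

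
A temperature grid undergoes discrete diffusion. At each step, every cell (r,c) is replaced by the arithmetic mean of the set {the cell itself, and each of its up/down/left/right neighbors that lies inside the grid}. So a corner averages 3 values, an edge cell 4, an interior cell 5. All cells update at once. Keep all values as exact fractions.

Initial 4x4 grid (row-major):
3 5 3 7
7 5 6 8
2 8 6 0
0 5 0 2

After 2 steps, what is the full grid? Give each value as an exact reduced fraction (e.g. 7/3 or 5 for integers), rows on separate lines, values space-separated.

Answer: 53/12 409/80 417/80 11/2
197/40 101/20 263/50 417/80
481/120 229/50 441/100 167/48
59/18 421/120 67/24 95/36

Derivation:
After step 1:
  5 4 21/4 6
  17/4 31/5 28/5 21/4
  17/4 26/5 4 4
  7/3 13/4 13/4 2/3
After step 2:
  53/12 409/80 417/80 11/2
  197/40 101/20 263/50 417/80
  481/120 229/50 441/100 167/48
  59/18 421/120 67/24 95/36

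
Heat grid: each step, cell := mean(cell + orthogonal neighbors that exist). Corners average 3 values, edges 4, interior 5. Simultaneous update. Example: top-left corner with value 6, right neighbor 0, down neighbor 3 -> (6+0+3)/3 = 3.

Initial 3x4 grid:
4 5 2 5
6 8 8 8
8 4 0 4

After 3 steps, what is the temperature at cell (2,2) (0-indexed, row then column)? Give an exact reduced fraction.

Answer: 1993/400

Derivation:
Step 1: cell (2,2) = 4
Step 2: cell (2,2) = 91/20
Step 3: cell (2,2) = 1993/400
Full grid after step 3:
  3979/720 12703/2400 12583/2400 931/180
  4541/800 10929/2000 2551/500 24731/4800
  2047/360 1591/300 1993/400 1153/240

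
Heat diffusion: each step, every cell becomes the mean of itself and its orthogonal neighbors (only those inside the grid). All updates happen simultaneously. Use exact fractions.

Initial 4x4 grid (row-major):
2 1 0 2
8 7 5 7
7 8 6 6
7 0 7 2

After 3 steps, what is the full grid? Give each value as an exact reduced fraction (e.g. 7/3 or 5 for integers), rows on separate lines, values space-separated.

After step 1:
  11/3 5/2 2 3
  6 29/5 5 5
  15/2 28/5 32/5 21/4
  14/3 11/2 15/4 5
After step 2:
  73/18 419/120 25/8 10/3
  689/120 249/50 121/25 73/16
  713/120 154/25 26/5 433/80
  53/9 1171/240 413/80 14/3
After step 3:
  598/135 14087/3600 1479/400 529/144
  18647/3600 1891/375 9083/2000 10889/2400
  21359/3600 32593/6000 1071/200 2381/480
  12031/2160 39763/7200 2389/480 1829/360

Answer: 598/135 14087/3600 1479/400 529/144
18647/3600 1891/375 9083/2000 10889/2400
21359/3600 32593/6000 1071/200 2381/480
12031/2160 39763/7200 2389/480 1829/360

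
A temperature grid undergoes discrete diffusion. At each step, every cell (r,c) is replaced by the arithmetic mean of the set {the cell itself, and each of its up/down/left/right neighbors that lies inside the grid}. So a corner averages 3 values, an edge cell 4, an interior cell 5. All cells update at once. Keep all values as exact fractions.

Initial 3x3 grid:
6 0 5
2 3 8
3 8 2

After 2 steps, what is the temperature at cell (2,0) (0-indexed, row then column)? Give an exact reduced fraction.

Step 1: cell (2,0) = 13/3
Step 2: cell (2,0) = 71/18
Full grid after step 2:
  29/9 147/40 37/9
  147/40 197/50 571/120
  71/18 139/30 29/6

Answer: 71/18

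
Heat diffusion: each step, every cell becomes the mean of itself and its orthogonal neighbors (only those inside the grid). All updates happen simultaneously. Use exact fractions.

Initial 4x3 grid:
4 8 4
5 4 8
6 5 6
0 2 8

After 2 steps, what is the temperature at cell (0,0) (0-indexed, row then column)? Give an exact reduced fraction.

Answer: 185/36

Derivation:
Step 1: cell (0,0) = 17/3
Step 2: cell (0,0) = 185/36
Full grid after step 2:
  185/36 35/6 103/18
  245/48 517/100 299/48
  961/240 251/50 1331/240
  125/36 327/80 95/18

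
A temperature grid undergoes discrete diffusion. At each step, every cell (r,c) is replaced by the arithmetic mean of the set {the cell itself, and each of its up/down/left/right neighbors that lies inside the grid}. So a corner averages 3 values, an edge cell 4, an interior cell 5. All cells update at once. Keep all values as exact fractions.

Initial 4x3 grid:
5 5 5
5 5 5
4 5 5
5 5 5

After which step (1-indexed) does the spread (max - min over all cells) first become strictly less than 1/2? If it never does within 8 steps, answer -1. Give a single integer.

Step 1: max=5, min=14/3, spread=1/3
  -> spread < 1/2 first at step 1
Step 2: max=5, min=569/120, spread=31/120
Step 3: max=5, min=5189/1080, spread=211/1080
Step 4: max=8953/1800, min=523103/108000, spread=14077/108000
Step 5: max=536317/108000, min=4719593/972000, spread=5363/48600
Step 6: max=297131/60000, min=142059191/29160000, spread=93859/1166400
Step 7: max=480663533/97200000, min=8537725519/1749600000, spread=4568723/69984000
Step 8: max=14398381111/2916000000, min=513099564371/104976000000, spread=8387449/167961600

Answer: 1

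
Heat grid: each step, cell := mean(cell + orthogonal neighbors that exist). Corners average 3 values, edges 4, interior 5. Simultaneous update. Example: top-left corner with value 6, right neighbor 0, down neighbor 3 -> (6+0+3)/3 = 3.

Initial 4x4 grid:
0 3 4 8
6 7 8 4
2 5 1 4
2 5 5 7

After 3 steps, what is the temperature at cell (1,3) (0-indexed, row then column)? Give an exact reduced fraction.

Answer: 18991/3600

Derivation:
Step 1: cell (1,3) = 6
Step 2: cell (1,3) = 151/30
Step 3: cell (1,3) = 18991/3600
Full grid after step 3:
  2881/720 3429/800 36797/7200 11213/2160
  2323/600 9131/2000 28823/6000 18991/3600
  2377/600 8317/2000 5737/1200 17107/3600
  539/144 3351/800 31679/7200 10271/2160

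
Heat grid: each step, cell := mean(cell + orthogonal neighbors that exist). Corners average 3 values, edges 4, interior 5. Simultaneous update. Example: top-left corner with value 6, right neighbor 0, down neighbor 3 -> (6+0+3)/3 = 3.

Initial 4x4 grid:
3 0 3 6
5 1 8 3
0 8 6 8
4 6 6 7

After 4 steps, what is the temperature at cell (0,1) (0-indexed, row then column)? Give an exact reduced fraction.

Step 1: cell (0,1) = 7/4
Step 2: cell (0,1) = 49/15
Step 3: cell (0,1) = 11159/3600
Step 4: cell (0,1) = 388397/108000
Full grid after step 4:
  99149/32400 388397/108000 49189/12000 102101/21600
  193561/54000 349331/90000 96813/20000 368129/72000
  217703/54000 862307/180000 53513/10000 428089/72000
  298313/64800 1083047/216000 47221/8000 66101/10800

Answer: 388397/108000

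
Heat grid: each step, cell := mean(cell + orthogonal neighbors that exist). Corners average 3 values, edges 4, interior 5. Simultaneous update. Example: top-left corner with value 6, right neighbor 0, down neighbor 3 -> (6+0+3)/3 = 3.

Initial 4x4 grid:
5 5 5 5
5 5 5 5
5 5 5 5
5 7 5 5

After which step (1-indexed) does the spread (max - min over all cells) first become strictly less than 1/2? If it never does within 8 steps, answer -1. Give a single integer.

Answer: 3

Derivation:
Step 1: max=17/3, min=5, spread=2/3
Step 2: max=331/60, min=5, spread=31/60
Step 3: max=2911/540, min=5, spread=211/540
  -> spread < 1/2 first at step 3
Step 4: max=286843/54000, min=5, spread=16843/54000
Step 5: max=2568643/486000, min=22579/4500, spread=130111/486000
Step 6: max=76542367/14580000, min=1357159/270000, spread=3255781/14580000
Step 7: max=2287353691/437400000, min=1361107/270000, spread=82360351/437400000
Step 8: max=68361316891/13122000000, min=245506441/48600000, spread=2074577821/13122000000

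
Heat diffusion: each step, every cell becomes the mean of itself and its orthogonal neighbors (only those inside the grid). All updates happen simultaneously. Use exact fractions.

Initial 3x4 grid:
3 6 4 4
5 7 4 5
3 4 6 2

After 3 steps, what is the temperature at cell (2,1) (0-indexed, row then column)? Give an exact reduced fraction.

Step 1: cell (2,1) = 5
Step 2: cell (2,1) = 91/20
Step 3: cell (2,1) = 5599/1200
Full grid after step 3:
  637/135 4343/900 4123/900 9617/2160
  33829/7200 1762/375 27967/6000 61763/14400
  1637/360 5599/1200 15967/3600 9407/2160

Answer: 5599/1200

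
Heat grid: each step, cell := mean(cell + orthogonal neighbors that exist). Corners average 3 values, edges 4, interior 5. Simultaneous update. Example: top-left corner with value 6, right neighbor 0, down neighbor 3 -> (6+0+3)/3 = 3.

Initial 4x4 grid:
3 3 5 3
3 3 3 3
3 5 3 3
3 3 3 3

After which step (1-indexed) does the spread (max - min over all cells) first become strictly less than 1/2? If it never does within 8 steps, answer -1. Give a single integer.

Step 1: max=11/3, min=3, spread=2/3
Step 2: max=211/60, min=3, spread=31/60
Step 3: max=3059/900, min=373/120, spread=523/1800
  -> spread < 1/2 first at step 3
Step 4: max=90947/27000, min=3773/1200, spread=12109/54000
Step 5: max=2709311/810000, min=344117/108000, spread=256867/1620000
Step 6: max=161741311/48600000, min=10391431/3240000, spread=2934923/24300000
Step 7: max=2419196969/729000000, min=104518231/32400000, spread=135073543/1458000000
Step 8: max=144783074629/43740000000, min=9440102879/2916000000, spread=795382861/10935000000

Answer: 3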